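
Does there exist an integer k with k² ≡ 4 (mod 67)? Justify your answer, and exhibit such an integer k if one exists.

Take k = 65. Then 65² = 4225 = 63·67 + 4, so 65² ≡ 4 (mod 67).

k = 65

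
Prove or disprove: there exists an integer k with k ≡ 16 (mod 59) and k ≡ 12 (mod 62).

k = 1314

gcd(59, 62) = 1, so the Chinese Remainder Theorem guarantees exactly one residue class mod 3658 satisfying both.
Write k = 16 + 59t and require 16 + 59t ≡ 12 (mod 62), i.e. 59t ≡ 58 (mod 62).
Note 59·41 = 2419 ≡ 1 (mod 62) (as 2419 − 1 = 39·62), so 59⁻¹ ≡ 41.
Therefore t ≡ 41·58 = 2378 ≡ 22 (mod 62).
Taking t = 22 gives k = 16 + 59·22 = 1314.
Check: 1314 mod 59 = 16, 1314 mod 62 = 12. ✓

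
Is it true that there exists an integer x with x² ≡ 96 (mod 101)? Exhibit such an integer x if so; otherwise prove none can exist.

x = 55

x = 55 works: 55² = 3025, and 3025 − 96 = 2929 = 29·101.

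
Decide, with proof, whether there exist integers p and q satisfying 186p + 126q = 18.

p = 15, q = -22

Every value of 186p + 126q is a multiple of gcd(186, 126) = 6; since 6 ∣ 18, solutions exist.
Dividing through by 6 reduces the equation to 31p + 21q = 3.
Dividing repeatedly: 31 = 1·21 + 10, 21 = 2·10 + 1, 10 = 10·1 + 0.
Unwinding: 1 = 21 − 2·10 = 21 − 2·(31 − 1·21) = −2·31 + 3·21, i.e. 31·(-2) + 21·3 = 1.
Times 3: 31·(-6) + 21·9 = 3, so (-6, 9) solves it.
The general solution is p = -6 + 21k, q = 9 − 31k; taking k = 1 gives the smaller pair p = 15, q = -22.
Check: 186·15 + 126·(-22) = 2790 − 2772 = 18. ✓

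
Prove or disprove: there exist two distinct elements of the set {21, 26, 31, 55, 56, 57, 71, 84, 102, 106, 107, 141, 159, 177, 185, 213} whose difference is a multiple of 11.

Reduce each element mod 11: 21↦10, 26↦4, 31↦9, 55↦0, 56↦1, 57↦2, 71↦5, 84↦7, 102↦3, 106↦7, 107↦8, 141↦9, 159↦5, 177↦1, 185↦9, 213↦4. The residue 4 repeats (at 26 and 213), and 213 − 26 = 187 = 17·11.

26 and 213 are such a pair.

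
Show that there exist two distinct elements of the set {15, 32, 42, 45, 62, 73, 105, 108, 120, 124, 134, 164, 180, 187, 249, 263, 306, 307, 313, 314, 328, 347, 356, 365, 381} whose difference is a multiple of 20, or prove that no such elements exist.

Reduce each element mod 20: 15↦15, 32↦12, 42↦2, 45↦5, 62↦2, 73↦13, 105↦5, 108↦8, 120↦0, 124↦4, 134↦14, 164↦4, 180↦0, 187↦7, 249↦9, 263↦3, 306↦6, 307↦7, 313↦13, 314↦14, 328↦8, 347↦7, 356↦16, 365↦5, 381↦1. The residue 2 repeats (at 42 and 62), and 62 − 42 = 20 = 1·20.

Yes: 42 and 62.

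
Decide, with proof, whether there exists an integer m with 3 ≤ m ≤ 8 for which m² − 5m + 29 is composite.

At m = 4: 4² − 5·4 + 29 = 25 = 5·5, which is composite.

m = 4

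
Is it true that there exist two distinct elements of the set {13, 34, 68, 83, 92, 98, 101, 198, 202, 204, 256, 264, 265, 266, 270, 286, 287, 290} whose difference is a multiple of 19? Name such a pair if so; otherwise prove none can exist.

Residues mod 19: 13↦13, 34↦15, 68↦11, 83↦7, 92↦16, 98↦3, 101↦6, 198↦8, 202↦12, 204↦14, 256↦9, 264↦17, 265↦18, 266↦0, 270↦4, 286↦1, 287↦2, 290↦5.
These 18 residues are pairwise different, hence no difference of two elements is divisible by 19.

No such pair exists.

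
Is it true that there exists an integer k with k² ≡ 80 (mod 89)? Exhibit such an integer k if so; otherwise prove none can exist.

Take k = 13. Then 13² = 169 = 1·89 + 80, so 13² ≡ 80 (mod 89).

k = 13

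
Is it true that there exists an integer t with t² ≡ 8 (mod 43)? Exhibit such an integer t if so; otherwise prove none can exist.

43 is prime, so by Euler's criterion 8 is a square mod 43 iff 8^((43−1)/2) = 8^21 ≡ 1 (mod 43).
Squaring successively (mod 43): 8^2 = 64 ≡ 21; 8^4 ≡ 21² = 441 ≡ 11; 8^8 ≡ 11² = 121 ≡ 35; 8^16 ≡ 35² = 1225 ≡ 21.
Since 21 = 16 + 4 + 1, 8^21 ≡ 21 · 11 · 8; multiplying out mod 43: 21·11 = 231 ≡ 16, then 16·8 = 128 ≡ 42. Thus 8^21 ≡ 42 ≡ −1 (mod 43).
By Euler's criterion 8 is a quadratic non-residue mod 43: no t satisfies t² ≡ 8 (mod 43).

No such integer exists.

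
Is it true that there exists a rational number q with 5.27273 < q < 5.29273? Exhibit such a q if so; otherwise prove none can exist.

q = 37/7

Look for a denominator N such that an integer falls strictly between N·5.27273 and N·5.29273. N = 7 works: 7·5.27273 = 36.90911 < 37 < 37.04911 = 7·5.29273.
Hence 37/7 is a rational number with 5.27273 < 37/7 < 5.29273.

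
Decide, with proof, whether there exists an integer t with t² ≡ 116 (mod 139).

Take t = 33. Then 33² = 1089 = 7·139 + 116, so 33² ≡ 116 (mod 139).

t = 33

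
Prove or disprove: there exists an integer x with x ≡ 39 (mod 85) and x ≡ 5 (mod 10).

No, no such integer exists.

Both moduli are multiples of 5 = gcd(85, 10), so any solution would satisfy x ≡ 39 and x ≡ 5 modulo 5 simultaneously.
However 39 ≡ 4 and 5 ≡ 0 (mod 5), and 4 ≠ 0.
Hence the system has no solution.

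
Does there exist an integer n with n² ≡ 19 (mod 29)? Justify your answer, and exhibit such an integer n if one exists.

No such integer exists.

29 is prime, so by Euler's criterion 19 is a square mod 29 iff 19^((29−1)/2) = 19^14 ≡ 1 (mod 29).
Repeated squaring mod 29: 19^2 = 361 ≡ 13; 19^4 ≡ 13² = 169 ≡ 24; 19^8 ≡ 24² = 576 ≡ 25.
Since 14 = 8 + 4 + 2, 19^14 ≡ 25 · 24 · 13; multiplying out mod 29: 25·24 = 600 ≡ 20, then 20·13 = 260 ≡ 28. Thus 19^14 ≡ 28 ≡ −1 (mod 29).
By Euler's criterion 19 is a quadratic non-residue mod 29: no n satisfies n² ≡ 19 (mod 29).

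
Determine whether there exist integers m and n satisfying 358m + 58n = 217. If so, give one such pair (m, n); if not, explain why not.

No, no such integers exist.

Both 358 and 58 are divisible by gcd(358, 58) = 2, hence so is any combination 358m + 58n.
But 217 = 2·108 + 1, so 2 ∤ 217.
Hence no integers m, n satisfy the equation.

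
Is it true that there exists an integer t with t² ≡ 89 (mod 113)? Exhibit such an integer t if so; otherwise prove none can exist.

No, no such integer exists.

113 is prime, so by Euler's criterion 89 is a square mod 113 iff 89^((113−1)/2) = 89^56 ≡ 1 (mod 113).
Squaring successively (mod 113): 89^2 = 7921 ≡ 11; 89^4 ≡ 11² = 121 ≡ 8; 89^8 ≡ 8² = 64 ≡ 64; 89^16 ≡ 64² = 4096 ≡ 28; 89^32 ≡ 28² = 784 ≡ 106.
Since 56 = 32 + 16 + 8, 89^56 ≡ 106 · 28 · 64; multiplying out mod 113: 106·28 = 2968 ≡ 30, then 30·64 = 1920 ≡ 112. Thus 89^56 ≡ 112 ≡ −1 (mod 113).
The value −1 means 89 is a non-residue modulo 113, so t² ≡ 89 (mod 113) is impossible.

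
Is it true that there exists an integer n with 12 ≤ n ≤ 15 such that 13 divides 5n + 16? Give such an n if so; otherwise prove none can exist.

Scanning upward from n = 12 gives 76, 81, 86, none divisible by 13. n = 15 works, since 5·15 + 16 = 91 = 7·13.

n = 15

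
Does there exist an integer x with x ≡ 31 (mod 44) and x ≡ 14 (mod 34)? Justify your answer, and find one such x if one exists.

Both moduli are multiples of 2 = gcd(44, 34), so any solution would satisfy x ≡ 31 and x ≡ 14 modulo 2 simultaneously.
These are incompatible: 31 − 14 = 17 is not divisible by 2.
Hence the system has no solution.

There is no such integer.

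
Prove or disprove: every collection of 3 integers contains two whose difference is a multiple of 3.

No; for instance {15, 16, 17} is a counterexample.

Try 3 consecutive integers, 15, 16, 17. Their remainders mod 3 are 0, 1, 2 — pairwise different, as any 3 ≤ 3 consecutive integers have distinct residues.
No two share a residue, so no pair has difference divisible by 3; the claim fails for this set.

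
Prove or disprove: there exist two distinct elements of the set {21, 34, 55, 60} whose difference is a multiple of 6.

No such pair exists.

Residues mod 6: 21↦3, 34↦4, 55↦1, 60↦0.
All 4 residues are distinct, so no two elements differ by a multiple of 6.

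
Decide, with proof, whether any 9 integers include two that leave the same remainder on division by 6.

There are exactly 6 possible remainders on division by 6.
With 9 integers and only 6 classes, the pigeonhole principle forces two of them, say a and b, into the same class.
So a and b have equal remainders mod 6, which is exactly what was to be shown.

Yes.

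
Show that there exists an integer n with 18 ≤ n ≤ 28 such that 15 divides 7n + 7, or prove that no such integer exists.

At n = 18, 7·18 + 7 = 133 ≡ 13 (mod 15), and each step in n adds 7, giving residues 13, 5, 12, 4, 11, 3, 10, 2, 9, 1, 8 for n = 18, 19, …, 28.
The residue 0 does not occur, so no n in [18, 28] makes 7n + 7 a multiple of 15.

No such integer n in that range exists.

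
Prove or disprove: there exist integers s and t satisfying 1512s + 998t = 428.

gcd(1512, 998) = 2, and 2 divides 428, so integer solutions exist.
Dividing through by 2 reduces the equation to 756s + 499t = 214.
Run the Euclidean algorithm on 756 and 499: 756 = 1·499 + 257, 499 = 1·257 + 242, 257 = 1·242 + 15, 242 = 16·15 + 2, 15 = 7·2 + 1, 2 = 2·1 + 0.
Working back up the chain: 1 = 15 − 7·2 = 15 − 7·(242 − 16·15) = −7·242 + 113·15 = −7·242 + 113·(257 − 1·242) = 113·257 − 120·242 = 113·257 − 120·(499 − 1·257) = −120·499 + 233·257 = −120·499 + 233·(756 − 1·499) = 233·756 − 353·499. So 756·233 + 499·(-353) = 1.
Multiplying through by 214: s = 233·214 = 49862, t = (-353)·214 = -75542 is a solution.
Subtracting 99·499 from s and adding 99·756 to t gives the tidier solution (461, -698).
Check: 1512·461 + 998·(-698) = 697032 − 696604 = 428. ✓

s = 461, t = -698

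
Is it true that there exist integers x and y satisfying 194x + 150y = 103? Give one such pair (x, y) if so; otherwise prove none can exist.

No, no such integers exist.

Any value of 194x + 150y is a multiple of gcd(194, 150) = 2.
However 103 leaves remainder 1 on division by 2.
Hence no integers x, y satisfy the equation.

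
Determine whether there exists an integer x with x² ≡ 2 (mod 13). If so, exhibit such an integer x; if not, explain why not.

Since (13 − x)² ≡ x² (mod 13), it suffices to square x = 0, 1, …, 6: the residues are 0, 1, 4, 9, 3, 12, 10.
The set of squares mod 13 is therefore {0, 1, 3, 4, 9, 10, 12}, which does not contain 2.
Therefore x² ≡ 2 (mod 13) has no solution.

There is no such integer.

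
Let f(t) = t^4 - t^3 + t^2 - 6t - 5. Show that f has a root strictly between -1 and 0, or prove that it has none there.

Yes, f has a root in the interval.

f(-1) = 4 and f(0) = -5, which have opposite signs.
f is continuous everywhere (it is a polynomial), in particular on [-1, 0].
By the Intermediate Value Theorem f must vanish at some point of (-1, 0).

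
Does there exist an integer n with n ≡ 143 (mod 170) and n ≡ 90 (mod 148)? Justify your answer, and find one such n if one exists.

There is no such integer.

Both moduli are multiples of 2 = gcd(170, 148), so any solution would satisfy n ≡ 143 and n ≡ 90 modulo 2 simultaneously.
These are incompatible: 143 − 90 = 53 is not divisible by 2.
Therefore no such n exists.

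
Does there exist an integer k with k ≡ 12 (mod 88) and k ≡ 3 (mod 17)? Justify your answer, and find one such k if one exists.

gcd(88, 17) = 1, so the Chinese Remainder Theorem guarantees exactly one residue class mod 1496 satisfying both.
Write k = 12 + 88t and require 12 + 88t ≡ 3 (mod 17), i.e. 88t ≡ 8 (mod 17).
88 ≡ 3 (mod 17), so this reads 3t ≡ 8 (mod 17). Note 3·6 = 18 ≡ 1 (mod 17) (as 18 − 1 = 1·17), so 3⁻¹ ≡ 6.
Multiplying by 6: t ≡ 6·8 = 48 ≡ 14 (mod 17).
With t = 14: k = 12 + 88·14 = 1244.
Indeed 1244 ≡ 12 (mod 88) and 1244 ≡ 3 (mod 17).

k = 1244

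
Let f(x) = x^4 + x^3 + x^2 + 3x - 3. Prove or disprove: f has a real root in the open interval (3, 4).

The endpoint values f(3) = 123 and f(4) = 345 are both positive. Claim: f(x) > 0 for every x in (3, 4).
Shift to the endpoint 3: with x = 3 + u (0 < u < 1), one computes f(3 + u) = u^4 + 13u^3 + 64u^2 + 144u + 123.
All 5 nonzero coefficients of this polynomial in u are positive; hence for u > 0 the value is a sum of positive terms (the constant 123 among them).
So f is strictly positive on (3, 4); no root exists in the interval.

f has no root in that interval.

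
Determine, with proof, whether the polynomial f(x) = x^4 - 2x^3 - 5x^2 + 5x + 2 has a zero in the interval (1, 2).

Yes, f has a root in the interval.

f(1) = 1 and f(2) = -8, which have opposite signs.
Since f is a polynomial it is continuous on [1, 2].
By the Intermediate Value Theorem f must vanish at some point of (1, 2).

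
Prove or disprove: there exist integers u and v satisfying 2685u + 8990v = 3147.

gcd(2685, 8990) = 5, so every integer of the form 2685u + 8990v is a multiple of 5.
But 3147 is not a multiple of 5 (it leaves remainder 2).
So the equation is unsolvable over ℤ.

No, no such integers exist.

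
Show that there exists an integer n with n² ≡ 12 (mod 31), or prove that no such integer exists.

Apply Euler's criterion with the prime 31: 12 is a quadratic residue iff 12^15 ≡ 1 (mod 31), and a non-residue iff it is ≡ −1.
Squaring successively (mod 31): 12^2 = 144 ≡ 20; 12^4 ≡ 20² = 400 ≡ 28; 12^8 ≡ 28² = 784 ≡ 9.
Since 15 = 8 + 4 + 2 + 1, 12^15 ≡ 9 · 28 · 20 · 12; multiplying out mod 31: 9·28 = 252 ≡ 4, then 4·20 = 80 ≡ 18, then 18·12 = 216 ≡ 30. Thus 12^15 ≡ 30 ≡ −1 (mod 31).
The value −1 means 12 is a non-residue modulo 31, so n² ≡ 12 (mod 31) is impossible.

No, no such integer exists.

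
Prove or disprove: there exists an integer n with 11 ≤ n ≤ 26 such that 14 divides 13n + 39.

At n = 11 we get 13·11 + 39 = 182, and 182 = 14·13.

n = 11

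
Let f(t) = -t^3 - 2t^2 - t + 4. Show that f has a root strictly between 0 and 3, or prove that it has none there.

f(0) = 4 and f(3) = -44, which have opposite signs.
Since f is a polynomial it is continuous on [0, 3].
By the Intermediate Value Theorem f must vanish at some point of (0, 3).

Yes, f has a root in the interval.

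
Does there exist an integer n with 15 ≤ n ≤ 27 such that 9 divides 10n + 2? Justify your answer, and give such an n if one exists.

n = 16

At n = 15 the value 152 is not a multiple of 9. n = 16 works, since 10·16 + 2 = 162 = 18·9.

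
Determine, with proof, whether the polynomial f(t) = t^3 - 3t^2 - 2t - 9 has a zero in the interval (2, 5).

f(2) = -17 and f(5) = 31, which have opposite signs.
f is continuous everywhere (it is a polynomial), in particular on [2, 5].
By the Intermediate Value Theorem f must vanish at some point of (2, 5).

Yes, f has a root in the interval.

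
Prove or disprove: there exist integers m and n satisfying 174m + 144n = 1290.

Since gcd(174, 144) = 6 and 1290 = 6·215, Bézout's identity guarantees a solution.
Dividing through by 6 reduces the equation to 29m + 24n = 215.
Euclidean algorithm: 29 = 1·24 + 5, 24 = 4·5 + 4, 5 = 1·4 + 1, 4 = 4·1 + 0.
Working back up the chain: 1 = 5 − 1·4 = 5 − (24 − 4·5) = −24 + 5·5 = −24 + 5·(29 − 1·24) = 5·29 − 6·24. So 29·5 + 24·(-6) = 1.
Scaling by 215 gives the particular solution (m, n) = (1075, -1290).
Subtracting 44·24 from m and adding 44·29 to n gives the tidier solution (19, -14).
Indeed 174·19 + 144·(-14) = 3306 − 2016 = 1290.

m = 19, n = -14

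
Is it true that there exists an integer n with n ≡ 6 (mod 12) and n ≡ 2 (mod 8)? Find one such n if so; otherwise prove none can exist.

n = 18

gcd(12, 8) = 4. A simultaneous solution exists iff 6 ≡ 2 (mod 4); here 6 mod 4 = 2 = 2 mod 4, so it does.
Step through n = 6, 6 + 12, 6 + 2·12, …: the values 6, 18 reduce mod 8 to 6, 2. The value 18 hits 2.
Indeed 18 ≡ 6 (mod 12) and 18 ≡ 2 (mod 8).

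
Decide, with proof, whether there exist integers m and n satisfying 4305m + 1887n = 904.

No such integers exist.

Both 4305 and 1887 are divisible by gcd(4305, 1887) = 3, hence so is any combination 4305m + 1887n.
But 904 = 3·301 + 1, so 3 ∤ 904.
Therefore 4305m + 1887n = 904 has no solution in integers.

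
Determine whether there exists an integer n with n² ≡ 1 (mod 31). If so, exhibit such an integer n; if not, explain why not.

n = 30

Take n = 30. Then 30² = 900 = 29·31 + 1, so 30² ≡ 1 (mod 31).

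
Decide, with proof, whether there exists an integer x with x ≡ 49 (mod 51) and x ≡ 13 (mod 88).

The moduli 51 and 88 are coprime, so by the Chinese Remainder Theorem a unique solution modulo 4488 exists.
Write x = 49 + 51t and require 49 + 51t ≡ 13 (mod 88), i.e. 51t ≡ 52 (mod 88).
To invert 51 modulo 88: 88 = 1·51 + 37, 51 = 1·37 + 14, 37 = 2·14 + 9, 14 = 1·9 + 5, 9 = 1·5 + 4, 5 = 1·4 + 1, 4 = 4·1 + 0, and unwinding, 1 = 5 − 1·4 = 5 − (9 − 1·5) = −9 + 2·5 = −9 + 2·(14 − 1·9) = 2·14 − 3·9 = 2·14 − 3·(37 − 2·14) = −3·37 + 8·14 = −3·37 + 8·(51 − 1·37) = 8·51 − 11·37 = 8·51 − 11·(88 − 1·51) = −11·88 + 19·51. Thus 51⁻¹ ≡ 19 (mod 88).
Multiplying by 19: t ≡ 19·52 = 988 ≡ 20 (mod 88).
Taking t = 20 gives x = 49 + 51·20 = 1069.
Check: 1069 mod 51 = 49, 1069 mod 88 = 13. ✓

x = 1069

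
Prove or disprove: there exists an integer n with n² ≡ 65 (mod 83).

n = 56 works: 56² = 3136, and 3136 − 65 = 3071 = 37·83.

n = 56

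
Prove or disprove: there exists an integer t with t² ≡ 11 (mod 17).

Squares mod 17 repeat after t = 8 (as (−t)² = t²); for t = 0..8 they are 0, 1, 4, 9, 16, 8, 2, 15, 13.
The set of squares mod 17 is therefore {0, 1, 2, 4, 8, 9, 13, 15, 16}, which does not contain 11.
Therefore t² ≡ 11 (mod 17) has no solution.

There is no such integer.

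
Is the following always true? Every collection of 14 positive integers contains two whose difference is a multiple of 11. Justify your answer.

Partition the integers by their residue mod 11; there are 11 classes.
Placing 14 integers into 11 classes, some class receives at least two — say a and b.
Equal remainders mean a − b ≡ 0 (mod 11), so 11 divides their difference.

True.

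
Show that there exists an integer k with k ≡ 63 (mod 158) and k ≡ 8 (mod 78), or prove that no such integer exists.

Both moduli are multiples of 2 = gcd(158, 78), so any solution would satisfy k ≡ 63 and k ≡ 8 modulo 2 simultaneously.
However 63 ≡ 1 and 8 ≡ 0 (mod 2), and 1 ≠ 0.
Therefore no such k exists.

No, no such integer exists.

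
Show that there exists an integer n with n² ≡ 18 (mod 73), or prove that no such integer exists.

n = 23

n = 23 works: 23² = 529, and 529 − 18 = 511 = 7·73.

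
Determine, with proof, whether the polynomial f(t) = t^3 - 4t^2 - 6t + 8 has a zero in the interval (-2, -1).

f(-2) = -4 and f(-1) = 9, which have opposite signs.
f is continuous everywhere (it is a polynomial), in particular on [-2, -1].
By the Intermediate Value Theorem f must vanish at some point of (-2, -1).

Yes, f has a root in the interval.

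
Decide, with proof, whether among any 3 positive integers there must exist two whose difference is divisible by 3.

Consider the 3 integers 15, 16, 17. They lie in distinct residue classes modulo 3, since 3 ≤ 3.
No two share a residue, so no pair has difference divisible by 3; the claim fails for this set.

No; for instance {15, 16, 17} is a counterexample.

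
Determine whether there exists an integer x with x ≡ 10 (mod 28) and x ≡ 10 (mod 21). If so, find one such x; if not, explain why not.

x = 10

Here gcd(28, 21) = 7, and both 10 and 10 leave remainder 3 mod 7, so the system is consistent.
The smallest candidate x = 10 works directly: 10 ≡ 10 (mod 21).
Verify: 10 = 0·28 + 10 and 10 = 0·21 + 10. ✓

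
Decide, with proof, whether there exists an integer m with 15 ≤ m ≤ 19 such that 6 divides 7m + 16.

The values of 7m + 16 for m = 15, 16, …, 19 are 121, 128, 135, 142, 149; reduced mod 6 these are 1, 2, 3, 4, 5.
None is 0, so 6 never divides 7m + 16 on this range.

No such integer m in that range exists.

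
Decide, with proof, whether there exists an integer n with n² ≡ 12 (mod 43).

No such integer exists.

Apply Euler's criterion with the prime 43: 12 is a quadratic residue iff 12^21 ≡ 1 (mod 43), and a non-residue iff it is ≡ −1.
Repeated squaring mod 43: 12^2 = 144 ≡ 15; 12^4 ≡ 15² = 225 ≡ 10; 12^8 ≡ 10² = 100 ≡ 14; 12^16 ≡ 14² = 196 ≡ 24.
Since 21 = 16 + 4 + 1, 12^21 ≡ 24 · 10 · 12; multiplying out mod 43: 24·10 = 240 ≡ 25, then 25·12 = 300 ≡ 42. Thus 12^21 ≡ 42 ≡ −1 (mod 43).
The value −1 means 12 is a non-residue modulo 43, so n² ≡ 12 (mod 43) is impossible.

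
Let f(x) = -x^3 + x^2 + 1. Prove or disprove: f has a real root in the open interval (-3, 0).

No.

f(-3) = 37 and f(0) = 1, both positive, so a sign-change argument is unavailable; we show f keeps this sign on the whole interval.
Shift to the endpoint 0: with x = −u (0 < u < 3), one computes f(−u) = u^3 + u^2 + 1.
All 3 nonzero coefficients of this polynomial in u are positive; hence for u > 0 the value is a sum of positive terms (the constant 1 among them).
So f is strictly positive on (-3, 0); no root exists in the interval.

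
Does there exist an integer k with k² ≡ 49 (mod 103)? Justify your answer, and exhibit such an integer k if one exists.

k = 96 works: 96² = 9216, and 9216 − 49 = 9167 = 89·103.

k = 96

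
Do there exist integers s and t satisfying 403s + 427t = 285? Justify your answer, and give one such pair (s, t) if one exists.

Since gcd(403, 427) = 1, every integer is an integer combination of 403 and 427.
Euclidean algorithm: 427 = 1·403 + 24, 403 = 16·24 + 19, 24 = 1·19 + 5, 19 = 3·5 + 4, 5 = 1·4 + 1, 4 = 4·1 + 0.
Working back up the chain: 1 = 5 − 1·4 = 5 − (19 − 3·5) = −19 + 4·5 = −19 + 4·(24 − 1·19) = 4·24 − 5·19 = 4·24 − 5·(403 − 16·24) = −5·403 + 84·24 = −5·403 + 84·(427 − 1·403) = 84·427 − 89·403. So 403·(-89) + 427·84 = 1.
Times 285: 403·(-25365) + 427·23940 = 285, so (-25365, 23940) solves it.
Shifting by a multiple of (427, −403) keeps it a solution: s = -25365 + 60·427 = 255, t = 23940 − 60·403 = -240.
Check: 403·255 + 427·(-240) = 102765 − 102480 = 285. ✓

s = 255, t = -240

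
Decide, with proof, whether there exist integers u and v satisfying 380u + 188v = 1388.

Every value of 380u + 188v is a multiple of gcd(380, 188) = 4; since 4 ∣ 1388, solutions exist.
Dividing through by 4 reduces the equation to 95u + 47v = 347.
Run the Euclidean algorithm on 95 and 47: 95 = 2·47 + 1, 47 = 47·1 + 0.
Back-substituting, 1 = 95 − 2·47; that is, 95·1 + 47·(-2) = 1.
Scaling by 347 gives the particular solution (u, v) = (347, -694).
Shifting by a multiple of (47, −95) keeps it a solution: u = 347 − 7·47 = 18, v = -694 + 7·95 = -29.
Indeed 380·18 + 188·(-29) = 6840 − 5452 = 1388.

u = 18, v = -29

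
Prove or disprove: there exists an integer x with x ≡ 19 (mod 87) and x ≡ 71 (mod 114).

No, no such integer exists.

Reduce both congruences modulo 3, which divides 87 and 114: they say x ≡ 19 (mod 3) and x ≡ 71 (mod 3).
But 19 mod 3 = 1 while 71 mod 3 = 2, a contradiction.
So no integer satisfies both congruences.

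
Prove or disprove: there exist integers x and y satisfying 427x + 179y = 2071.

x = 126, y = -289

Since gcd(427, 179) = 1, every integer is an integer combination of 427 and 179.
Euclidean algorithm: 427 = 2·179 + 69, 179 = 2·69 + 41, 69 = 1·41 + 28, 41 = 1·28 + 13, 28 = 2·13 + 2, 13 = 6·2 + 1, 2 = 2·1 + 0.
Back-substituting, 1 = 13 − 6·2 = 13 − 6·(28 − 2·13) = −6·28 + 13·13 = −6·28 + 13·(41 − 1·28) = 13·41 − 19·28 = 13·41 − 19·(69 − 1·41) = −19·69 + 32·41 = −19·69 + 32·(179 − 2·69) = 32·179 − 83·69 = 32·179 − 83·(427 − 2·179) = −83·427 + 198·179; that is, 427·(-83) + 179·198 = 1.
Times 2071: 427·(-171893) + 179·410058 = 2071, so (-171893, 410058) solves it.
Adding 961·179 to x and subtracting 961·427 from y gives the tidier solution (126, -289).
Check: 427·126 + 179·(-289) = 53802 − 51731 = 2071. ✓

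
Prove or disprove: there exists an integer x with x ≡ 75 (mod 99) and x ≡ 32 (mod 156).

Reduce both congruences modulo 3, which divides 99 and 156: they say x ≡ 75 (mod 3) and x ≡ 32 (mod 3).
These are incompatible: 75 − 32 = 43 is not divisible by 3.
So no integer satisfies both congruences.

There is no such integer.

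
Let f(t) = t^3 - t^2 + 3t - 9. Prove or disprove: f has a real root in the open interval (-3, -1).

f(-3) = -54 and f(-1) = -14, both negative.
f'(t) = 3t^2 - 2t + 3 has discriminant (-2)² − 4·3·3 = -32 < 0, so f' has no real roots and is positive for every real t.
Hence f is strictly increasing on ℝ, and in particular on [-3, -1]. A strictly monotone function with same-sign endpoint values stays negative on the whole interval, so f has no zero in (-3, -1).

No.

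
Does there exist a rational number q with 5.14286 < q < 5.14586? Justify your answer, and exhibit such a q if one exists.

q = 247/48

Scale by 48: the interval becomes (246.85728, 247.00128), which contains the integer 247.
So q = 247/48 works: it is a ratio of integers, and dividing 48·5.14286 < 247 < 48·5.14586 through by 48 gives 5.14286 < 247/48 < 5.14586.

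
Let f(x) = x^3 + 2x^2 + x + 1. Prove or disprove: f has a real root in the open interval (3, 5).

No.

The endpoint values f(3) = 49 and f(5) = 181 are both positive. Claim: f(x) > 0 for every x in (3, 5).
Shift to the endpoint 3: with x = 3 + u (0 < u < 2), one computes f(3 + u) = u^3 + 11u^2 + 40u + 49.
The nonzero coefficients here are all positive, so for u > 0 every term is positive (or zero), and the constant term 49 is strictly positive.
So f is strictly positive on (3, 5); no root exists in the interval.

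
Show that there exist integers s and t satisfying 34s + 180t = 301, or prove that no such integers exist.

gcd(34, 180) = 2, so every integer of the form 34s + 180t is a multiple of 2.
However 301 leaves remainder 1 on division by 2.
So the equation is unsolvable over ℤ.

No, no such integers exist.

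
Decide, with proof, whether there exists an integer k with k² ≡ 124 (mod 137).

No, no such integer exists.

137 is prime, so by Euler's criterion 124 is a square mod 137 iff 124^((137−1)/2) = 124^68 ≡ 1 (mod 137).
Repeated squaring mod 137: 124^2 = 15376 ≡ 32; 124^4 ≡ 32² = 1024 ≡ 65; 124^8 ≡ 65² = 4225 ≡ 115; 124^16 ≡ 115² = 13225 ≡ 73; 124^32 ≡ 73² = 5329 ≡ 123; 124^64 ≡ 123² = 15129 ≡ 59.
Since 68 = 64 + 4, 124^68 ≡ 59 · 65; multiplying out mod 137: 59·65 = 3835 ≡ 136. Thus 124^68 ≡ 136 ≡ −1 (mod 137).
The value −1 means 124 is a non-residue modulo 137, so k² ≡ 124 (mod 137) is impossible.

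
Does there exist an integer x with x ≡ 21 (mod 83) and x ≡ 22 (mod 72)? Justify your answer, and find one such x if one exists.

x = 4918

Since 83 and 72 share no common factor, CRT says the pair of congruences has a solution (unique mod 5976).
Write x = 21 + 83t and require 21 + 83t ≡ 22 (mod 72), i.e. 83t ≡ 1 (mod 72).
83 ≡ 11 (mod 72), so this reads 11t ≡ 1 (mod 72). To invert 11 modulo 72: 72 = 6·11 + 6, 11 = 1·6 + 5, 6 = 1·5 + 1, 5 = 5·1 + 0, and unwinding, 1 = 6 − 1·5 = 6 − (11 − 1·6) = −11 + 2·6 = −11 + 2·(72 − 6·11) = 2·72 − 13·11. Thus 11⁻¹ ≡ -13 ≡ 59 (mod 72).
Multiplying by 59: t ≡ 59·1 = 59 (mod 72).
With t = 59: x = 21 + 83·59 = 4918.
Check: 4918 mod 83 = 21, 4918 mod 72 = 22. ✓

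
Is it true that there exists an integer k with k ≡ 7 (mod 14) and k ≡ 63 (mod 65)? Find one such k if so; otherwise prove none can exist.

k = 63

Since 14 and 65 share no common factor, CRT says the pair of congruences has a solution (unique mod 910).
Write k = 7 + 14t and require 7 + 14t ≡ 63 (mod 65), i.e. 14t ≡ 56 (mod 65).
To invert 14 modulo 65: 65 = 4·14 + 9, 14 = 1·9 + 5, 9 = 1·5 + 4, 5 = 1·4 + 1, 4 = 4·1 + 0, and unwinding, 1 = 5 − 1·4 = 5 − (9 − 1·5) = −9 + 2·5 = −9 + 2·(14 − 1·9) = 2·14 − 3·9 = 2·14 − 3·(65 − 4·14) = −3·65 + 14·14. Thus 14⁻¹ ≡ 14 (mod 65).
Therefore t ≡ 14·56 = 784 ≡ 4 (mod 65).
With t = 4: k = 7 + 14·4 = 63.
Indeed 63 ≡ 7 (mod 14) and 63 ≡ 63 (mod 65).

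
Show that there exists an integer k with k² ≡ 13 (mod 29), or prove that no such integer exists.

k = 19 works: 19² = 361, and 361 − 13 = 348 = 12·29.

k = 19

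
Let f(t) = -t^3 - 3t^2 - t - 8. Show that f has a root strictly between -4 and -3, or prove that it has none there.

f(-4) = 12 and f(-3) = -5, which have opposite signs.
f is continuous everywhere (it is a polynomial), in particular on [-4, -3].
By the Intermediate Value Theorem, f takes the value 0 somewhere in the open interval.

Yes, f has a root in the interval.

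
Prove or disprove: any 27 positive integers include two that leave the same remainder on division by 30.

Take the 27 consecutive integers 21, 22, …, 47: their residues mod 30 are all distinct because 27 ≤ 30.
So no two of them leave the same remainder on division by 30; the claim fails for this set.

No, the set {21, 22, 23, 24, 25, 26, 27, 28, 29, 30, 31, 32, 33, 34, 35, 36, 37, 38, 39, 40, 41, 42, 43, 44, 45, 46, 47} is a counterexample.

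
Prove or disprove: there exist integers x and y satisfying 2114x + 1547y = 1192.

Both 2114 and 1547 are divisible by gcd(2114, 1547) = 7, hence so is any combination 2114x + 1547y.
However 1192 leaves remainder 2 on division by 7.
So the equation is unsolvable over ℤ.

No such integers exist.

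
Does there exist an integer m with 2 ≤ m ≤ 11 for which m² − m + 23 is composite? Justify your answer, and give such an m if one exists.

m = 2

At m = 2: 2² − 2 + 23 = 25 = 5·5, which is composite.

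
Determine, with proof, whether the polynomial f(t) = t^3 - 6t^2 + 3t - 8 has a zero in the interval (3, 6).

Such a root exists.

f(3) = -26 and f(6) = 10, which have opposite signs.
As a polynomial, f is continuous on every closed interval.
By the Intermediate Value Theorem f must vanish at some point of (3, 6).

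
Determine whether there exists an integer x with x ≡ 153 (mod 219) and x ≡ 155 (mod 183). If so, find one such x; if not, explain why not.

No, no such integer exists.

Reduce both congruences modulo 3, which divides 219 and 183: they say x ≡ 153 (mod 3) and x ≡ 155 (mod 3).
However 153 ≡ 0 and 155 ≡ 2 (mod 3), and 0 ≠ 2.
Therefore no such x exists.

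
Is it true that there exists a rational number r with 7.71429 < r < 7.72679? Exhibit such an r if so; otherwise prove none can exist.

Look for a denominator N such that an integer falls strictly between N·7.71429 and N·7.72679. N = 18 works: 18·7.71429 = 138.85722 < 139 < 139.08222 = 18·7.72679.
Dividing back, 7.71429 < 139/18 < 7.72679, and 139/18 is rational.

r = 139/18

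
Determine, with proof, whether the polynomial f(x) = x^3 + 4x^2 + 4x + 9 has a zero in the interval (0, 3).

The endpoint values f(0) = 9 and f(3) = 84 are both positive. Claim: f(x) > 0 for every x in (0, 3).
The nonzero coefficients of f are all positive, so for x > 0 every term of f(x) is positive (the constant term 9 strictly so).
So f is strictly positive on (0, 3); no root exists in the interval.

No such root exists.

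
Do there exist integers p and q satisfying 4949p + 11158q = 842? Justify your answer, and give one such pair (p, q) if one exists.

Both 4949 and 11158 are divisible by gcd(4949, 11158) = 7, hence so is any combination 4949p + 11158q.
However 842 leaves remainder 2 on division by 7.
Hence no integers p, q satisfy the equation.

No, no such integers exist.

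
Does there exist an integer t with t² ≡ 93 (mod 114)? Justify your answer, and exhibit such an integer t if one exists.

Take t = 63. Then 63² = 3969 = 34·114 + 93, so 63² ≡ 93 (mod 114).

t = 63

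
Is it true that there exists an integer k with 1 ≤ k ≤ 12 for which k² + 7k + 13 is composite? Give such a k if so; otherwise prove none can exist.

k = 8

At k = 8: 8² + 7·8 + 13 = 133 = 7·19, which is composite.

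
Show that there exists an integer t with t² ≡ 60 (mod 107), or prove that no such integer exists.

There is no such integer.

Apply Euler's criterion with the prime 107: 60 is a quadratic residue iff 60^53 ≡ 1 (mod 107), and a non-residue iff it is ≡ −1.
Repeated squaring mod 107: 60^2 = 3600 ≡ 69; 60^4 ≡ 69² = 4761 ≡ 53; 60^8 ≡ 53² = 2809 ≡ 27; 60^16 ≡ 27² = 729 ≡ 87; 60^32 ≡ 87² = 7569 ≡ 79.
Since 53 = 32 + 16 + 4 + 1, 60^53 ≡ 79 · 87 · 53 · 60; multiplying out mod 107: 79·87 = 6873 ≡ 25, then 25·53 = 1325 ≡ 41, then 41·60 = 2460 ≡ 106. Thus 60^53 ≡ 106 ≡ −1 (mod 107).
The value −1 means 60 is a non-residue modulo 107, so t² ≡ 60 (mod 107) is impossible.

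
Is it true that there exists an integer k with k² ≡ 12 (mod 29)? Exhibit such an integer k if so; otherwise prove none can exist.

No, no such integer exists.

29 is prime, so by Euler's criterion 12 is a square mod 29 iff 12^((29−1)/2) = 12^14 ≡ 1 (mod 29).
Squaring successively (mod 29): 12^2 = 144 ≡ 28; 12^4 ≡ 28² = 784 ≡ 1; 12^8 ≡ 1² = 1 ≡ 1.
Since 14 = 8 + 4 + 2, 12^14 ≡ 1 · 1 · 28; multiplying out mod 29: 1·1 = 1 ≡ 1, then 1·28 = 28 ≡ 28. Thus 12^14 ≡ 28 ≡ −1 (mod 29).
The value −1 means 12 is a non-residue modulo 29, so k² ≡ 12 (mod 29) is impossible.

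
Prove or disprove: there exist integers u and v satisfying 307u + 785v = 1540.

u = 565, v = -219

Since gcd(307, 785) = 1, every integer is an integer combination of 307 and 785.
Euclidean algorithm: 785 = 2·307 + 171, 307 = 1·171 + 136, 171 = 1·136 + 35, 136 = 3·35 + 31, 35 = 1·31 + 4, 31 = 7·4 + 3, 4 = 1·3 + 1, 3 = 3·1 + 0.
Working back up the chain: 1 = 4 − 1·3 = 4 − (31 − 7·4) = −31 + 8·4 = −31 + 8·(35 − 1·31) = 8·35 − 9·31 = 8·35 − 9·(136 − 3·35) = −9·136 + 35·35 = −9·136 + 35·(171 − 1·136) = 35·171 − 44·136 = 35·171 − 44·(307 − 1·171) = −44·307 + 79·171 = −44·307 + 79·(785 − 2·307) = 79·785 − 202·307. So 307·(-202) + 785·79 = 1.
Times 1540: 307·(-311080) + 785·121660 = 1540, so (-311080, 121660) solves it.
Shifting by a multiple of (785, −307) keeps it a solution: u = -311080 + 397·785 = 565, v = 121660 − 397·307 = -219.
Check: 307·565 + 785·(-219) = 173455 − 171915 = 1540. ✓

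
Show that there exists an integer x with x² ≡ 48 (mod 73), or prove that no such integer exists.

x = 62

x = 62 works: 62² = 3844, and 3844 − 48 = 3796 = 52·73.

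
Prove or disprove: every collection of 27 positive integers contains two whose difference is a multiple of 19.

True.

Partition the integers by their residue mod 19; there are 19 classes.
Placing 27 integers into 19 classes, some class receives at least two — say a and b.
Then a ≡ b (mod 19), i.e. 19 ∣ (a − b).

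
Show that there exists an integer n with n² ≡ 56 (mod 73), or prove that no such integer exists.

73 is prime, so by Euler's criterion 56 is a square mod 73 iff 56^((73−1)/2) = 56^36 ≡ 1 (mod 73).
Repeated squaring mod 73: 56^2 = 3136 ≡ 70; 56^4 ≡ 70² = 4900 ≡ 9; 56^8 ≡ 9² = 81 ≡ 8; 56^16 ≡ 8² = 64 ≡ 64; 56^32 ≡ 64² = 4096 ≡ 8.
Since 36 = 32 + 4, 56^36 ≡ 8 · 9; multiplying out mod 73: 8·9 = 72 ≡ 72. Thus 56^36 ≡ 72 ≡ −1 (mod 73).
The value −1 means 56 is a non-residue modulo 73, so n² ≡ 56 (mod 73) is impossible.

No such integer exists.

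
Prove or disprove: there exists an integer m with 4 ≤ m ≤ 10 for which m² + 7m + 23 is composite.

At m = 8: 8² + 7·8 + 23 = 143 = 11·13, which is composite.

m = 8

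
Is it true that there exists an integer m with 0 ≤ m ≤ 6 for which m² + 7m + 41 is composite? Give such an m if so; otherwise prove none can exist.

m = 6

At m = 6: 6² + 7·6 + 41 = 119 = 7·17, which is composite.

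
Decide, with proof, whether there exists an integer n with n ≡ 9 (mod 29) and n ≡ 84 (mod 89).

Since 29 and 89 share no common factor, CRT says the pair of congruences has a solution (unique mod 2581).
Write n = 9 + 29t and require 9 + 29t ≡ 84 (mod 89), i.e. 29t ≡ 75 (mod 89).
Invert 29 mod 89 by the Euclidean algorithm: 89 = 3·29 + 2, 29 = 14·2 + 1, 2 = 2·1 + 0; back-substituting, 1 = 29 − 14·2 = 29 − 14·(89 − 3·29) = −14·89 + 43·29. Hence 29·43 ≡ 1, so 29⁻¹ ≡ 43 (mod 89).
Multiplying by 43: t ≡ 43·75 = 3225 ≡ 21 (mod 89).
With t = 21: n = 9 + 29·21 = 618.
Indeed 618 ≡ 9 (mod 29) and 618 ≡ 84 (mod 89).

n = 618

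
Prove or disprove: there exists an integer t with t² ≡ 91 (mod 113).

t = 54

Take t = 54. Then 54² = 2916 = 25·113 + 91, so 54² ≡ 91 (mod 113).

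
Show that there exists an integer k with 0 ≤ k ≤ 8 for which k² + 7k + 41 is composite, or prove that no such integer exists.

k = 4

At k = 4: 4² + 7·4 + 41 = 85 = 5·17, which is composite.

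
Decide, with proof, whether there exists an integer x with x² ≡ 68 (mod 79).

There is no such integer.

Apply Euler's criterion with the prime 79: 68 is a quadratic residue iff 68^39 ≡ 1 (mod 79), and a non-residue iff it is ≡ −1.
Repeated squaring mod 79: 68^2 = 4624 ≡ 42; 68^4 ≡ 42² = 1764 ≡ 26; 68^8 ≡ 26² = 676 ≡ 44; 68^16 ≡ 44² = 1936 ≡ 40; 68^32 ≡ 40² = 1600 ≡ 20.
Since 39 = 32 + 4 + 2 + 1, 68^39 ≡ 20 · 26 · 42 · 68; multiplying out mod 79: 20·26 = 520 ≡ 46, then 46·42 = 1932 ≡ 36, then 36·68 = 2448 ≡ 78. Thus 68^39 ≡ 78 ≡ −1 (mod 79).
The value −1 means 68 is a non-residue modulo 79, so x² ≡ 68 (mod 79) is impossible.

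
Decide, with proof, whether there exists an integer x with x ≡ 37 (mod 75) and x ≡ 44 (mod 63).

Reduce both congruences modulo 3, which divides 75 and 63: they say x ≡ 37 (mod 3) and x ≡ 44 (mod 3).
But 37 mod 3 = 1 while 44 mod 3 = 2, a contradiction.
Hence the system has no solution.

There is no such integer.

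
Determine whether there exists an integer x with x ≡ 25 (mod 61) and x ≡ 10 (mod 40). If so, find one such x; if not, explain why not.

gcd(61, 40) = 1, so the Chinese Remainder Theorem guarantees exactly one residue class mod 2440 satisfying both.
Any solution of the first congruence is x = 25 + 61t; substituting into the second, 61t ≡ 10 − 25 ≡ 25 (mod 40).
61 ≡ 21 (mod 40), so this reads 21t ≡ 25 (mod 40). Invert 21 mod 40 by the Euclidean algorithm: 40 = 1·21 + 19, 21 = 1·19 + 2, 19 = 9·2 + 1, 2 = 2·1 + 0; back-substituting, 1 = 19 − 9·2 = 19 − 9·(21 − 1·19) = −9·21 + 10·19 = −9·21 + 10·(40 − 1·21) = 10·40 − 19·21. Hence 21·(-19) ≡ 1, so 21⁻¹ ≡ -19 ≡ 21 (mod 40).
Multiplying by 21: t ≡ 21·25 = 525 ≡ 5 (mod 40).
With t = 5: x = 25 + 61·5 = 330.
Verify: 330 = 5·61 + 25 and 330 = 8·40 + 10. ✓

x = 330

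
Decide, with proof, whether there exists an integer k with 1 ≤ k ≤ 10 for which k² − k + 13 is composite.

k = 9

At k = 9: 9² − 9 + 13 = 85 = 5·17, which is composite.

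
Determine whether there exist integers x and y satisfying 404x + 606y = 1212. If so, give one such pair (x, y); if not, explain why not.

x = 0, y = 2

gcd(404, 606) = 202, and 202 divides 1212, so integer solutions exist.
Dividing through by 202 reduces the equation to 2x + 3y = 6.
Dividing repeatedly: 3 = 1·2 + 1, 2 = 2·1 + 0.
Back-substituting, 1 = 3 − 1·2; that is, 2·(-1) + 3·1 = 1.
Scaling by 6 gives the particular solution (x, y) = (-6, 6).
Shifting by a multiple of (3, −2) keeps it a solution: x = -6 + 2·3 = 0, y = 6 − 2·2 = 2.
Indeed 404·0 + 606·2 = 0 + 1212 = 1212.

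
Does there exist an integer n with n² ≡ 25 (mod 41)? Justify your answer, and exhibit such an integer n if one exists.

n = 5

Take n = 5. Then 5² = 25, and since 0 ≤ 25 < 41 this is already reduced: 5² ≡ 25 (mod 41).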